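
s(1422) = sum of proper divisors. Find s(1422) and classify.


Proper divisors: 1, 2, 3, 6, 9, 18, 79, 158, 237, 474, 711
Sum = 1 + 2 + 3 + 6 + 9 + 18 + 79 + 158 + 237 + 474 + 711 = 1698
1698 > 1422 → abundant

s(1422) = 1698 (abundant)


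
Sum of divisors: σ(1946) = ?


Divisors of 1946: 1, 2, 7, 14, 139, 278, 973, 1946
Sum = 1 + 2 + 7 + 14 + 139 + 278 + 973 + 1946 = 3360

σ(1946) = 3360


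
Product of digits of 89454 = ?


8 × 9 × 4 × 5 × 4 = 5760


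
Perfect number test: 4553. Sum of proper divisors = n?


Proper divisors of 4553: 1, 29, 157
Sum = 1 + 29 + 157 = 187

No, 4553 is not perfect (187 ≠ 4553)


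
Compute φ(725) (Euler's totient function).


725 = 5^2 × 29
Prime factors: 5, 29
φ(725) = 725 × (1-1/5) × (1-1/29)
= 725 × 4/5 × 28/29 = 560

φ(725) = 560


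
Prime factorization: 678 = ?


678 / 2 = 339
339 / 3 = 113
113 / 113 = 1
678 = 2 × 3 × 113


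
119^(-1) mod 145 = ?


Use the extended Euclidean algorithm on (145, 119); each row r = 145*s + 119*t:
r=145, s=1, t=0
r=119, s=0, t=1
q=1: r=26, s=1, t=-1   [145*(1) + 119*(-1) = 26]
q=4: r=15, s=-4, t=5   [145*(-4) + 119*(5) = 15]
q=1: r=11, s=5, t=-6   [145*(5) + 119*(-6) = 11]
q=1: r=4, s=-9, t=11   [145*(-9) + 119*(11) = 4]
q=2: r=3, s=23, t=-28   [145*(23) + 119*(-28) = 3]
q=1: r=1, s=-32, t=39   [145*(-32) + 119*(39) = 1]
q=3: r=0, s=119, t=-145   [145*(119) + 119*(-145) = 0]
GCD = 1 with t = 39, so 119*(39) ≡ 1 (mod 145)
Inverse = 39 mod 145 = 39
Check: 119 * 39 = 4641 ≡ 1 (mod 145)

119^(-1) ≡ 39 (mod 145)


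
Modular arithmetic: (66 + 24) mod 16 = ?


66 + 24 = 90
90 mod 16 = 10


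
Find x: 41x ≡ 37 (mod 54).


GCD(41, 54) = 1, unique solution
a^(-1) mod 54 = 29
x = 29 * 37 mod 54 = 47

x ≡ 47 (mod 54)


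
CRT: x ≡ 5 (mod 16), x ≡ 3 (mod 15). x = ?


M = 16*15 = 240
M1 = M/16 = 15, M2 = M/15 = 16
M1^(-1) mod 16 = 15, M2^(-1) mod 15 = 1
x = 5*15*15 + 3*16*1 = 1173
1173 mod 240 = 213
Check: 213 mod 16 = 5 ✓, 213 mod 15 = 3 ✓

x ≡ 213 (mod 240)


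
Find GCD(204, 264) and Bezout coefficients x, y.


Tabular extended Euclidean (each row: r = 204*s + 264*t):
r=204, s=1, t=0
r=264, s=0, t=1
q=0: r=204, s=1, t=0   [204*(1) + 264*(0) = 204]
q=1: r=60, s=-1, t=1   [204*(-1) + 264*(1) = 60]
q=3: r=24, s=4, t=-3   [204*(4) + 264*(-3) = 24]
q=2: r=12, s=-9, t=7   [204*(-9) + 264*(7) = 12]
q=2: r=0, s=22, t=-17   [204*(22) + 264*(-17) = 0]
GCD = 12; from the row with r=12: x=-9, y=7
Check: 204*(-9) + 264*(7) = -1836 + 1848 = 12

GCD = 12, x = -9, y = 7


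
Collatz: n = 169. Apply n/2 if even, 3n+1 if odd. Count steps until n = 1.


169 → 508 → 254 → 127 → 382 → 191 → 574 → 287 → 862 → 431 → 1294 → 647 → 1942 → 971 → 2914 → 1457 → 4372 → 2186 → 1093 → 3280 → 1640 → 820 → 410 → 205 → 616 → 308 → 154 → 77 → 232 → 116 → 58 → 29 → 88 → 44 → 22 → 11 → 34 → 17 → 52 → 26 → 13 → 40 → 20 → 10 → 5 → 16 → 8 → 4 → 2 → 1
Total steps = 49

49 steps


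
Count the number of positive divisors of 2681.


2681 = 7^1 × 383^1
d(2681) = (1+1) × (1+1) = 4

4 divisors


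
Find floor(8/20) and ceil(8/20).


8/20 = 0.4000
floor = 0
ceil = 1

floor = 0, ceil = 1


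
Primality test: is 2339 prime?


Check divisors up to sqrt(2339) = 48.3632
No divisors found.
2339 is prime.

Yes, 2339 is prime


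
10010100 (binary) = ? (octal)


10010100 (base 2) = 148 (decimal)
148 (decimal) = 224 (base 8)


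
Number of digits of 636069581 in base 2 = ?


636069581 in base 2 = 100101111010011010011011001101
Number of digits = 30

30 digits (base 2)


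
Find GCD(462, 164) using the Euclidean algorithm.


462 = 2 * 164 + 134
164 = 1 * 134 + 30
134 = 4 * 30 + 14
30 = 2 * 14 + 2
14 = 7 * 2 + 0
GCD = 2


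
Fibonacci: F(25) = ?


Sequence: 1, 1, 2, 3, 5, 8, 13, 21, 34, 55, 89, 144, 233, 377, 610, 987, 1597, 2584, 4181, 6765, 10946, 17711, 28657, 46368, 75025
F(25) = 75025


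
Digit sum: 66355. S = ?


6 + 6 + 3 + 5 + 5 = 25


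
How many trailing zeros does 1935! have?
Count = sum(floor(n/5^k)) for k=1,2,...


floor(1935/5) = 387
floor(1935/25) = 77
floor(1935/125) = 15
floor(1935/625) = 3
Total = 482

482 trailing zeros


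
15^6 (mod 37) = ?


15^1 mod 37 = 15
15^2 mod 37 = 3
15^3 mod 37 = 8
15^4 mod 37 = 9
15^5 mod 37 = 24
15^6 mod 37 = 27


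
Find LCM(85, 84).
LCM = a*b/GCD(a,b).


GCD(85, 84) = 1
LCM = 85*84/1 = 7140/1 = 7140

LCM = 7140


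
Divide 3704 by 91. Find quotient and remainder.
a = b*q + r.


3704 = 91 * 40 + 64
Check: 3640 + 64 = 3704

q = 40, r = 64


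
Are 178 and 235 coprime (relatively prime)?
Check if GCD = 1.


Euclidean algorithm:
235 = 1 * 178 + 57
178 = 3 * 57 + 7
57 = 8 * 7 + 1
7 = 7 * 1 + 0
GCD(178, 235) = 1

Yes, coprime (GCD = 1)


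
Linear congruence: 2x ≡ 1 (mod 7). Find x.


GCD(2, 7) = 1, unique solution
a^(-1) mod 7 = 4
x = 4 * 1 mod 7 = 4

x ≡ 4 (mod 7)


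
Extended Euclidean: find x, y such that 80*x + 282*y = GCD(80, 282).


Tabular extended Euclidean (each row: r = 80*s + 282*t):
r=80, s=1, t=0
r=282, s=0, t=1
q=0: r=80, s=1, t=0   [80*(1) + 282*(0) = 80]
q=3: r=42, s=-3, t=1   [80*(-3) + 282*(1) = 42]
q=1: r=38, s=4, t=-1   [80*(4) + 282*(-1) = 38]
q=1: r=4, s=-7, t=2   [80*(-7) + 282*(2) = 4]
q=9: r=2, s=67, t=-19   [80*(67) + 282*(-19) = 2]
q=2: r=0, s=-141, t=40   [80*(-141) + 282*(40) = 0]
GCD = 2; from the row with r=2: x=67, y=-19
Check: 80*(67) + 282*(-19) = 5360 - 5358 = 2

GCD = 2, x = 67, y = -19


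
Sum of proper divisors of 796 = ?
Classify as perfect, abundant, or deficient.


Proper divisors: 1, 2, 4, 199, 398
Sum = 1 + 2 + 4 + 199 + 398 = 604
604 < 796 → deficient

s(796) = 604 (deficient)


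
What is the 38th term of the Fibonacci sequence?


Sequence: 1, 1, 2, 3, 5, 8, 13, 21, 34, 55, 89, 144, 233, 377, 610, 987, 1597, 2584, 4181, 6765, 10946, 17711, 28657, 46368, 75025, 121393, 196418, 317811, 514229, 832040, 1346269, 2178309, 3524578, 5702887, 9227465, 14930352, 24157817, 39088169
F(38) = 39088169


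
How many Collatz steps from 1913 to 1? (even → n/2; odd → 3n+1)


1913 → 5740 → 2870 → 1435 → 4306 → 2153 → 6460 → 3230 → 1615 → 4846 → 2423 → 7270 → 3635 → 10906 → 5453 → 16360 → 8180 → 4090 → 2045 → 6136 → 3068 → 1534 → 767 → 2302 → 1151 → 3454 → 1727 → 5182 → 2591 → 7774 → 3887 → 11662 → 5831 → 17494 → 8747 → 26242 → 13121 → 39364 → 19682 → 9841 → 29524 → 14762 → 7381 → 22144 → 11072 → 5536 → 2768 → 1384 → 692 → 346 → 173 → 520 → 260 → 130 → 65 → 196 → 98 → 49 → 148 → 74 → 37 → 112 → 56 → 28 → 14 → 7 → 22 → 11 → 34 → 17 → 52 → 26 → 13 → 40 → 20 → 10 → 5 → 16 → 8 → 4 → 2 → 1
Total steps = 81

81 steps


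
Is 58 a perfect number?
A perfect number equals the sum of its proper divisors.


Proper divisors of 58: 1, 2, 29
Sum = 1 + 2 + 29 = 32

No, 58 is not perfect (32 ≠ 58)


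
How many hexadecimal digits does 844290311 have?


844290311 in base 16 = 3252D907
Number of digits = 8

8 digits (base 16)


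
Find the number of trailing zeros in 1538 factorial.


floor(1538/5) = 307
floor(1538/25) = 61
floor(1538/125) = 12
floor(1538/625) = 2
Total = 382

382 trailing zeros


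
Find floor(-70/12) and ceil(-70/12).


-70/12 = -5.8333
floor = -6
ceil = -5

floor = -6, ceil = -5


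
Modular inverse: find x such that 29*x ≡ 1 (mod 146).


Use the extended Euclidean algorithm on (146, 29); each row r = 146*s + 29*t:
r=146, s=1, t=0
r=29, s=0, t=1
q=5: r=1, s=1, t=-5   [146*(1) + 29*(-5) = 1]
q=29: r=0, s=-29, t=146   [146*(-29) + 29*(146) = 0]
GCD = 1 with t = -5, so 29*(-5) ≡ 1 (mod 146)
Inverse = -5 mod 146 = 141
Check: 29 * 141 = 4089 ≡ 1 (mod 146)

29^(-1) ≡ 141 (mod 146)


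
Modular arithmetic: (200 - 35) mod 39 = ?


200 - 35 = 165
165 mod 39 = 9


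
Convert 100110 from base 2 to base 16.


100110 (base 2) = 38 (decimal)
38 (decimal) = 26 (base 16)


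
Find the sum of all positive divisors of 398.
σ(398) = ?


Divisors of 398: 1, 2, 199, 398
Sum = 1 + 2 + 199 + 398 = 600

σ(398) = 600


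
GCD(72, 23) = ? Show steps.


72 = 3 * 23 + 3
23 = 7 * 3 + 2
3 = 1 * 2 + 1
2 = 2 * 1 + 0
GCD = 1


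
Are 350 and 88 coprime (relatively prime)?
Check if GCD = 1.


Euclidean algorithm:
350 = 3 * 88 + 86
88 = 1 * 86 + 2
86 = 43 * 2 + 0
GCD(350, 88) = 2

No, not coprime (GCD = 2)


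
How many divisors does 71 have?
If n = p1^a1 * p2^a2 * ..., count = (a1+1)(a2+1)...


71 = 71^1
d(71) = (1+1) = 2

2 divisors


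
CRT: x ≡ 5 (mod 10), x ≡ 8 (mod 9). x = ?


M = 10*9 = 90
M1 = M/10 = 9, M2 = M/9 = 10
M1^(-1) mod 10 = 9, M2^(-1) mod 9 = 1
x = 5*9*9 + 8*10*1 = 485
485 mod 90 = 35
Check: 35 mod 10 = 5 ✓, 35 mod 9 = 8 ✓

x ≡ 35 (mod 90)


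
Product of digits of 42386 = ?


4 × 2 × 3 × 8 × 6 = 1152


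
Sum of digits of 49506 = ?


4 + 9 + 5 + 0 + 6 = 24


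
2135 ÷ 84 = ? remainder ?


2135 = 84 * 25 + 35
Check: 2100 + 35 = 2135

q = 25, r = 35


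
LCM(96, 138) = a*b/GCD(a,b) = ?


GCD(96, 138) = 6
LCM = 96*138/6 = 13248/6 = 2208

LCM = 2208


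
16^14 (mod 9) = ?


16^1 mod 9 = 7
16^2 mod 9 = 4
16^3 mod 9 = 1
16^4 mod 9 = 7
16^5 mod 9 = 4
16^6 mod 9 = 1
16^7 mod 9 = 7
16^8 mod 9 = 4
16^9 mod 9 = 1
16^10 mod 9 = 7
16^11 mod 9 = 4
16^12 mod 9 = 1
16^13 mod 9 = 7
16^14 mod 9 = 4


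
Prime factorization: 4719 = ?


4719 / 3 = 1573
1573 / 11 = 143
143 / 11 = 13
13 / 13 = 1
4719 = 3 × 11^2 × 13


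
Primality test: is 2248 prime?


2248 / 2 = 1124 (exact division)
2248 is NOT prime.

No, 2248 is not prime


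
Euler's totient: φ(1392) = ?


1392 = 2^4 × 3 × 29
Prime factors: 2, 3, 29
φ(1392) = 1392 × (1-1/2) × (1-1/3) × (1-1/29)
= 1392 × 1/2 × 2/3 × 28/29 = 448

φ(1392) = 448


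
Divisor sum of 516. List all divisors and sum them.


Divisors of 516: 1, 2, 3, 4, 6, 12, 43, 86, 129, 172, 258, 516
Sum = 1 + 2 + 3 + 4 + 6 + 12 + 43 + 86 + 129 + 172 + 258 + 516 = 1232

σ(516) = 1232


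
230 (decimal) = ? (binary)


230 (base 10) = 230 (decimal)
230 (decimal) = 11100110 (base 2)


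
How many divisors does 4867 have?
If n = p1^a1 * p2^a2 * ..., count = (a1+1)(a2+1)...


4867 = 31^1 × 157^1
d(4867) = (1+1) × (1+1) = 4

4 divisors


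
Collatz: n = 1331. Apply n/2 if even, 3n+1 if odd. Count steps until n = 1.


1331 → 3994 → 1997 → 5992 → 2996 → 1498 → 749 → 2248 → 1124 → 562 → 281 → 844 → 422 → 211 → 634 → 317 → 952 → 476 → 238 → 119 → 358 → 179 → 538 → 269 → 808 → 404 → 202 → 101 → 304 → 152 → 76 → 38 → 19 → 58 → 29 → 88 → 44 → 22 → 11 → 34 → 17 → 52 → 26 → 13 → 40 → 20 → 10 → 5 → 16 → 8 → 4 → 2 → 1
Total steps = 52

52 steps


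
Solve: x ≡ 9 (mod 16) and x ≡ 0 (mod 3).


M = 16*3 = 48
M1 = M/16 = 3, M2 = M/3 = 16
M1^(-1) mod 16 = 11, M2^(-1) mod 3 = 1
x = 9*3*11 + 0*16*1 = 297
297 mod 48 = 9
Check: 9 mod 16 = 9 ✓, 9 mod 3 = 0 ✓

x ≡ 9 (mod 48)


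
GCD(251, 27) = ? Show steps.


251 = 9 * 27 + 8
27 = 3 * 8 + 3
8 = 2 * 3 + 2
3 = 1 * 2 + 1
2 = 2 * 1 + 0
GCD = 1


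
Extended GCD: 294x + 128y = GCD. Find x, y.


Tabular extended Euclidean (each row: r = 294*s + 128*t):
r=294, s=1, t=0
r=128, s=0, t=1
q=2: r=38, s=1, t=-2   [294*(1) + 128*(-2) = 38]
q=3: r=14, s=-3, t=7   [294*(-3) + 128*(7) = 14]
q=2: r=10, s=7, t=-16   [294*(7) + 128*(-16) = 10]
q=1: r=4, s=-10, t=23   [294*(-10) + 128*(23) = 4]
q=2: r=2, s=27, t=-62   [294*(27) + 128*(-62) = 2]
q=2: r=0, s=-64, t=147   [294*(-64) + 128*(147) = 0]
GCD = 2; from the row with r=2: x=27, y=-62
Check: 294*(27) + 128*(-62) = 7938 - 7936 = 2

GCD = 2, x = 27, y = -62


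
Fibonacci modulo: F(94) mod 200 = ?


F(k) mod 200 for k=1..94:
1, 1, 2, 3, 5, 8, 13, 21, 34, 55, 89, 144, 33, 177, 10, 187, 197, 184, 181, 165, 146, 111, 57, 168, 25, 193, 18, 11, 29, 40, 69, 109, 178, 87, 65, 152, 17, 169, 186, 155, 141, 96, 37, 133, 170, 103, 73, 176, 49, 25, 74, 99, 173, 72, 45, 117, 162, 79, 41, 120, 161, 81, 42, 123, 165, 88, 53, 141, 194, 135, 129, 64, 193, 57, 50, 107, 157, 64, 21, 85, 106, 191, 97, 88, 185, 73, 58, 131, 189, 120, 109, 29, 138, 167
F(94) mod 200 = 167


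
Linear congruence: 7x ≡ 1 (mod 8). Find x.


GCD(7, 8) = 1, unique solution
a^(-1) mod 8 = 7
x = 7 * 1 mod 8 = 7

x ≡ 7 (mod 8)


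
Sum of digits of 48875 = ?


4 + 8 + 8 + 7 + 5 = 32


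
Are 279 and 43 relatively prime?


Euclidean algorithm:
279 = 6 * 43 + 21
43 = 2 * 21 + 1
21 = 21 * 1 + 0
GCD(279, 43) = 1

Yes, coprime (GCD = 1)


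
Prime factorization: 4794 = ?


4794 / 2 = 2397
2397 / 3 = 799
799 / 17 = 47
47 / 47 = 1
4794 = 2 × 3 × 17 × 47


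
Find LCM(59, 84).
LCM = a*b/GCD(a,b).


GCD(59, 84) = 1
LCM = 59*84/1 = 4956/1 = 4956

LCM = 4956


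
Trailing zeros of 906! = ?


floor(906/5) = 181
floor(906/25) = 36
floor(906/125) = 7
floor(906/625) = 1
Total = 225

225 trailing zeros


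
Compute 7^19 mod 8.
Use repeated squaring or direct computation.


7^1 mod 8 = 7
7^2 mod 8 = 1
7^3 mod 8 = 7
7^4 mod 8 = 1
7^5 mod 8 = 7
7^6 mod 8 = 1
7^7 mod 8 = 7
7^8 mod 8 = 1
7^9 mod 8 = 7
7^10 mod 8 = 1
7^11 mod 8 = 7
7^12 mod 8 = 1
7^13 mod 8 = 7
7^14 mod 8 = 1
7^15 mod 8 = 7
7^16 mod 8 = 1
7^17 mod 8 = 7
7^18 mod 8 = 1
7^19 mod 8 = 7


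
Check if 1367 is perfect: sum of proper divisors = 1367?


Proper divisors of 1367: 1
Sum = 1 = 1

No, 1367 is not perfect (1 ≠ 1367)


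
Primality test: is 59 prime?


Check divisors up to sqrt(59) = 7.6811
No divisors found.
59 is prime.

Yes, 59 is prime


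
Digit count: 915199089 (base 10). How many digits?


915199089 has 9 digits in base 10
floor(log10(915199089)) + 1 = floor(8.9615) + 1 = 9

9 digits (base 10)


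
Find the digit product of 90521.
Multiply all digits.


9 × 0 × 5 × 2 × 1 = 0


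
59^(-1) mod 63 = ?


Use the extended Euclidean algorithm on (63, 59); each row r = 63*s + 59*t:
r=63, s=1, t=0
r=59, s=0, t=1
q=1: r=4, s=1, t=-1   [63*(1) + 59*(-1) = 4]
q=14: r=3, s=-14, t=15   [63*(-14) + 59*(15) = 3]
q=1: r=1, s=15, t=-16   [63*(15) + 59*(-16) = 1]
q=3: r=0, s=-59, t=63   [63*(-59) + 59*(63) = 0]
GCD = 1 with t = -16, so 59*(-16) ≡ 1 (mod 63)
Inverse = -16 mod 63 = 47
Check: 59 * 47 = 2773 ≡ 1 (mod 63)

59^(-1) ≡ 47 (mod 63)


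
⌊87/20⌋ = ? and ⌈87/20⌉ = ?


87/20 = 4.3500
floor = 4
ceil = 5

floor = 4, ceil = 5


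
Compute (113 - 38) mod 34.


113 - 38 = 75
75 mod 34 = 7


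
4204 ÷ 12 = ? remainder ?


4204 = 12 * 350 + 4
Check: 4200 + 4 = 4204

q = 350, r = 4


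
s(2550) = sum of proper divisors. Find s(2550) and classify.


Proper divisors: 1, 2, 3, 5, 6, 10, 15, 17, 25, 30, 34, 50, 51, 75, 85, 102, 150, 170, 255, 425, 510, 850, 1275
Sum = 1 + 2 + 3 + 5 + 6 + 10 + 15 + 17 + 25 + 30 + 34 + 50 + 51 + 75 + 85 + 102 + 150 + 170 + 255 + 425 + 510 + 850 + 1275 = 4146
4146 > 2550 → abundant

s(2550) = 4146 (abundant)


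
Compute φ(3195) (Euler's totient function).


3195 = 3^2 × 5 × 71
Prime factors: 3, 5, 71
φ(3195) = 3195 × (1-1/3) × (1-1/5) × (1-1/71)
= 3195 × 2/3 × 4/5 × 70/71 = 1680

φ(3195) = 1680


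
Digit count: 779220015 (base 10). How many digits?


779220015 has 9 digits in base 10
floor(log10(779220015)) + 1 = floor(8.8917) + 1 = 9

9 digits (base 10)


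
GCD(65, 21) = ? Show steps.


65 = 3 * 21 + 2
21 = 10 * 2 + 1
2 = 2 * 1 + 0
GCD = 1


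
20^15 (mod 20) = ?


20^1 mod 20 = 0
20^2 mod 20 = 0
20^3 mod 20 = 0
20^4 mod 20 = 0
20^5 mod 20 = 0
20^6 mod 20 = 0
20^7 mod 20 = 0
20^8 mod 20 = 0
20^9 mod 20 = 0
20^10 mod 20 = 0
20^11 mod 20 = 0
20^12 mod 20 = 0
20^13 mod 20 = 0
20^14 mod 20 = 0
20^15 mod 20 = 0


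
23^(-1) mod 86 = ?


Use the extended Euclidean algorithm on (86, 23); each row r = 86*s + 23*t:
r=86, s=1, t=0
r=23, s=0, t=1
q=3: r=17, s=1, t=-3   [86*(1) + 23*(-3) = 17]
q=1: r=6, s=-1, t=4   [86*(-1) + 23*(4) = 6]
q=2: r=5, s=3, t=-11   [86*(3) + 23*(-11) = 5]
q=1: r=1, s=-4, t=15   [86*(-4) + 23*(15) = 1]
q=5: r=0, s=23, t=-86   [86*(23) + 23*(-86) = 0]
GCD = 1 with t = 15, so 23*(15) ≡ 1 (mod 86)
Inverse = 15 mod 86 = 15
Check: 23 * 15 = 345 ≡ 1 (mod 86)

23^(-1) ≡ 15 (mod 86)


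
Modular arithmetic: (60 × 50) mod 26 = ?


60 × 50 = 3000
3000 mod 26 = 10


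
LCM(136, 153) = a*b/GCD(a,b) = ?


GCD(136, 153) = 17
LCM = 136*153/17 = 20808/17 = 1224

LCM = 1224


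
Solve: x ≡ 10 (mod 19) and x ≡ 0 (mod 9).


M = 19*9 = 171
M1 = M/19 = 9, M2 = M/9 = 19
M1^(-1) mod 19 = 17, M2^(-1) mod 9 = 1
x = 10*9*17 + 0*19*1 = 1530
1530 mod 171 = 162
Check: 162 mod 19 = 10 ✓, 162 mod 9 = 0 ✓

x ≡ 162 (mod 171)


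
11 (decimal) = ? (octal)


11 (base 10) = 11 (decimal)
11 (decimal) = 13 (base 8)


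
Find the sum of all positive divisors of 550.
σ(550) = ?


Divisors of 550: 1, 2, 5, 10, 11, 22, 25, 50, 55, 110, 275, 550
Sum = 1 + 2 + 5 + 10 + 11 + 22 + 25 + 50 + 55 + 110 + 275 + 550 = 1116

σ(550) = 1116


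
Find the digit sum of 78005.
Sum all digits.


7 + 8 + 0 + 0 + 5 = 20


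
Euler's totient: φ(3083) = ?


3083 = 3083
Prime factors: 3083
φ(3083) = 3083 × (1-1/3083)
= 3083 × 3082/3083 = 3082

φ(3083) = 3082


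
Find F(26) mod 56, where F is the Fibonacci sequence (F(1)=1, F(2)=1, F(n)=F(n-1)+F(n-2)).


F(k) mod 56 for k=1..26:
1, 1, 2, 3, 5, 8, 13, 21, 34, 55, 33, 32, 9, 41, 50, 35, 29, 8, 37, 45, 26, 15, 41, 0, 41, 41
F(26) mod 56 = 41


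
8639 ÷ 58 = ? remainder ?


8639 = 58 * 148 + 55
Check: 8584 + 55 = 8639

q = 148, r = 55


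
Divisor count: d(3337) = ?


3337 = 47^1 × 71^1
d(3337) = (1+1) × (1+1) = 4

4 divisors


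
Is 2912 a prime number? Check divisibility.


2912 / 2 = 1456 (exact division)
2912 is NOT prime.

No, 2912 is not prime


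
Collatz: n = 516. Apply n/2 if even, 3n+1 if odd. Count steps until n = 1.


516 → 258 → 129 → 388 → 194 → 97 → 292 → 146 → 73 → 220 → 110 → 55 → 166 → 83 → 250 → 125 → 376 → 188 → 94 → 47 → 142 → 71 → 214 → 107 → 322 → 161 → 484 → 242 → 121 → 364 → 182 → 91 → 274 → 137 → 412 → 206 → 103 → 310 → 155 → 466 → 233 → 700 → 350 → 175 → 526 → 263 → 790 → 395 → 1186 → 593 → 1780 → 890 → 445 → 1336 → 668 → 334 → 167 → 502 → 251 → 754 → 377 → 1132 → 566 → 283 → 850 → 425 → 1276 → 638 → 319 → 958 → 479 → 1438 → 719 → 2158 → 1079 → 3238 → 1619 → 4858 → 2429 → 7288 → 3644 → 1822 → 911 → 2734 → 1367 → 4102 → 2051 → 6154 → 3077 → 9232 → 4616 → 2308 → 1154 → 577 → 1732 → 866 → 433 → 1300 → 650 → 325 → 976 → 488 → 244 → 122 → 61 → 184 → 92 → 46 → 23 → 70 → 35 → 106 → 53 → 160 → 80 → 40 → 20 → 10 → 5 → 16 → 8 → 4 → 2 → 1
Total steps = 123

123 steps


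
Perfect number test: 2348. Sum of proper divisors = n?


Proper divisors of 2348: 1, 2, 4, 587, 1174
Sum = 1 + 2 + 4 + 587 + 1174 = 1768

No, 2348 is not perfect (1768 ≠ 2348)


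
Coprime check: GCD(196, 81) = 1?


Euclidean algorithm:
196 = 2 * 81 + 34
81 = 2 * 34 + 13
34 = 2 * 13 + 8
13 = 1 * 8 + 5
8 = 1 * 5 + 3
5 = 1 * 3 + 2
3 = 1 * 2 + 1
2 = 2 * 1 + 0
GCD(196, 81) = 1

Yes, coprime (GCD = 1)


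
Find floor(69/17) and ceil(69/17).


69/17 = 4.0588
floor = 4
ceil = 5

floor = 4, ceil = 5


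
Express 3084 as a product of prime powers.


3084 / 2 = 1542
1542 / 2 = 771
771 / 3 = 257
257 / 257 = 1
3084 = 2^2 × 3 × 257


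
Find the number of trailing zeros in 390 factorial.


floor(390/5) = 78
floor(390/25) = 15
floor(390/125) = 3
Total = 96

96 trailing zeros


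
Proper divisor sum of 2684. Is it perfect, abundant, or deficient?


Proper divisors: 1, 2, 4, 11, 22, 44, 61, 122, 244, 671, 1342
Sum = 1 + 2 + 4 + 11 + 22 + 44 + 61 + 122 + 244 + 671 + 1342 = 2524
2524 < 2684 → deficient

s(2684) = 2524 (deficient)


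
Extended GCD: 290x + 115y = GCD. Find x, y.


Tabular extended Euclidean (each row: r = 290*s + 115*t):
r=290, s=1, t=0
r=115, s=0, t=1
q=2: r=60, s=1, t=-2   [290*(1) + 115*(-2) = 60]
q=1: r=55, s=-1, t=3   [290*(-1) + 115*(3) = 55]
q=1: r=5, s=2, t=-5   [290*(2) + 115*(-5) = 5]
q=11: r=0, s=-23, t=58   [290*(-23) + 115*(58) = 0]
GCD = 5; from the row with r=5: x=2, y=-5
Check: 290*(2) + 115*(-5) = 580 - 575 = 5

GCD = 5, x = 2, y = -5


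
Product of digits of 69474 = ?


6 × 9 × 4 × 7 × 4 = 6048


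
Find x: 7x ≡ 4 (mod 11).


GCD(7, 11) = 1, unique solution
a^(-1) mod 11 = 8
x = 8 * 4 mod 11 = 10

x ≡ 10 (mod 11)


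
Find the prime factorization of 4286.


4286 / 2 = 2143
2143 / 2143 = 1
4286 = 2 × 2143


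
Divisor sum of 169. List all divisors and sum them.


Divisors of 169: 1, 13, 169
Sum = 1 + 13 + 169 = 183

σ(169) = 183


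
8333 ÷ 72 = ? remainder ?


8333 = 72 * 115 + 53
Check: 8280 + 53 = 8333

q = 115, r = 53


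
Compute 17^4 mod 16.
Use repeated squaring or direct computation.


17^1 mod 16 = 1
17^2 mod 16 = 1
17^3 mod 16 = 1
17^4 mod 16 = 1


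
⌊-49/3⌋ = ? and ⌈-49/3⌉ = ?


-49/3 = -16.3333
floor = -17
ceil = -16

floor = -17, ceil = -16


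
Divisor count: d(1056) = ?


1056 = 2^5 × 3^1 × 11^1
d(1056) = (5+1) × (1+1) × (1+1) = 24

24 divisors


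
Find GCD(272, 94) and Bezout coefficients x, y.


Tabular extended Euclidean (each row: r = 272*s + 94*t):
r=272, s=1, t=0
r=94, s=0, t=1
q=2: r=84, s=1, t=-2   [272*(1) + 94*(-2) = 84]
q=1: r=10, s=-1, t=3   [272*(-1) + 94*(3) = 10]
q=8: r=4, s=9, t=-26   [272*(9) + 94*(-26) = 4]
q=2: r=2, s=-19, t=55   [272*(-19) + 94*(55) = 2]
q=2: r=0, s=47, t=-136   [272*(47) + 94*(-136) = 0]
GCD = 2; from the row with r=2: x=-19, y=55
Check: 272*(-19) + 94*(55) = -5168 + 5170 = 2

GCD = 2, x = -19, y = 55


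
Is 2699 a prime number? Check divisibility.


Check divisors up to sqrt(2699) = 51.9519
No divisors found.
2699 is prime.

Yes, 2699 is prime


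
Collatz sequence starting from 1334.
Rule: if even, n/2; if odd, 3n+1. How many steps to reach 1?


1334 → 667 → 2002 → 1001 → 3004 → 1502 → 751 → 2254 → 1127 → 3382 → 1691 → 5074 → 2537 → 7612 → 3806 → 1903 → 5710 → 2855 → 8566 → 4283 → 12850 → 6425 → 19276 → 9638 → 4819 → 14458 → 7229 → 21688 → 10844 → 5422 → 2711 → 8134 → 4067 → 12202 → 6101 → 18304 → 9152 → 4576 → 2288 → 1144 → 572 → 286 → 143 → 430 → 215 → 646 → 323 → 970 → 485 → 1456 → 728 → 364 → 182 → 91 → 274 → 137 → 412 → 206 → 103 → 310 → 155 → 466 → 233 → 700 → 350 → 175 → 526 → 263 → 790 → 395 → 1186 → 593 → 1780 → 890 → 445 → 1336 → 668 → 334 → 167 → 502 → 251 → 754 → 377 → 1132 → 566 → 283 → 850 → 425 → 1276 → 638 → 319 → 958 → 479 → 1438 → 719 → 2158 → 1079 → 3238 → 1619 → 4858 → 2429 → 7288 → 3644 → 1822 → 911 → 2734 → 1367 → 4102 → 2051 → 6154 → 3077 → 9232 → 4616 → 2308 → 1154 → 577 → 1732 → 866 → 433 → 1300 → 650 → 325 → 976 → 488 → 244 → 122 → 61 → 184 → 92 → 46 → 23 → 70 → 35 → 106 → 53 → 160 → 80 → 40 → 20 → 10 → 5 → 16 → 8 → 4 → 2 → 1
Total steps = 145

145 steps


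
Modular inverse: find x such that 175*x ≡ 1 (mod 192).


Use the extended Euclidean algorithm on (192, 175); each row r = 192*s + 175*t:
r=192, s=1, t=0
r=175, s=0, t=1
q=1: r=17, s=1, t=-1   [192*(1) + 175*(-1) = 17]
q=10: r=5, s=-10, t=11   [192*(-10) + 175*(11) = 5]
q=3: r=2, s=31, t=-34   [192*(31) + 175*(-34) = 2]
q=2: r=1, s=-72, t=79   [192*(-72) + 175*(79) = 1]
q=2: r=0, s=175, t=-192   [192*(175) + 175*(-192) = 0]
GCD = 1 with t = 79, so 175*(79) ≡ 1 (mod 192)
Inverse = 79 mod 192 = 79
Check: 175 * 79 = 13825 ≡ 1 (mod 192)

175^(-1) ≡ 79 (mod 192)


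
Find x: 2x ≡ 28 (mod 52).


GCD(2, 52) = 2 divides 28
Divide: 1x ≡ 14 (mod 26)
x ≡ 14 (mod 26)


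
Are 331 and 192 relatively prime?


Euclidean algorithm:
331 = 1 * 192 + 139
192 = 1 * 139 + 53
139 = 2 * 53 + 33
53 = 1 * 33 + 20
33 = 1 * 20 + 13
20 = 1 * 13 + 7
13 = 1 * 7 + 6
7 = 1 * 6 + 1
6 = 6 * 1 + 0
GCD(331, 192) = 1

Yes, coprime (GCD = 1)


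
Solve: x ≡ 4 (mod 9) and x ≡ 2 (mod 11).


M = 9*11 = 99
M1 = M/9 = 11, M2 = M/11 = 9
M1^(-1) mod 9 = 5, M2^(-1) mod 11 = 5
x = 4*11*5 + 2*9*5 = 310
310 mod 99 = 13
Check: 13 mod 9 = 4 ✓, 13 mod 11 = 2 ✓

x ≡ 13 (mod 99)


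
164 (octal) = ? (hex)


164 (base 8) = 116 (decimal)
116 (decimal) = 74 (base 16)


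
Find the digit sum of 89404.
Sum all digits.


8 + 9 + 4 + 0 + 4 = 25


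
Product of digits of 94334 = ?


9 × 4 × 3 × 3 × 4 = 1296


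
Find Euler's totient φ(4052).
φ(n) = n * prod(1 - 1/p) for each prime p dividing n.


4052 = 2^2 × 1013
Prime factors: 2, 1013
φ(4052) = 4052 × (1-1/2) × (1-1/1013)
= 4052 × 1/2 × 1012/1013 = 2024

φ(4052) = 2024


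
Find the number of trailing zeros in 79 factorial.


floor(79/5) = 15
floor(79/25) = 3
Total = 18

18 trailing zeros


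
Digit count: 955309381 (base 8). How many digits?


955309381 in base 8 = 7074156505
Number of digits = 10

10 digits (base 8)


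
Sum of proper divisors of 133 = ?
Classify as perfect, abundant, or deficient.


Proper divisors: 1, 7, 19
Sum = 1 + 7 + 19 = 27
27 < 133 → deficient

s(133) = 27 (deficient)


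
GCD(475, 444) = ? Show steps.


475 = 1 * 444 + 31
444 = 14 * 31 + 10
31 = 3 * 10 + 1
10 = 10 * 1 + 0
GCD = 1


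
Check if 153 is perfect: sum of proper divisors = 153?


Proper divisors of 153: 1, 3, 9, 17, 51
Sum = 1 + 3 + 9 + 17 + 51 = 81

No, 153 is not perfect (81 ≠ 153)


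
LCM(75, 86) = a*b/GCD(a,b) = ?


GCD(75, 86) = 1
LCM = 75*86/1 = 6450/1 = 6450

LCM = 6450


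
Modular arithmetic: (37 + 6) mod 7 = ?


37 + 6 = 43
43 mod 7 = 1


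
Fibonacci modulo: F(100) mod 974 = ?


F(k) mod 974 for k=1..100:
1, 1, 2, 3, 5, 8, 13, 21, 34, 55, 89, 144, 233, 377, 610, 13, 623, 636, 285, 921, 232, 179, 411, 590, 27, 617, 644, 287, 931, 244, 201, 445, 646, 117, 763, 880, 669, 575, 270, 845, 141, 12, 153, 165, 318, 483, 801, 310, 137, 447, 584, 57, 641, 698, 365, 89, 454, 543, 23, 566, 589, 181, 770, 951, 747, 724, 497, 247, 744, 17, 761, 778, 565, 369, 934, 329, 289, 618, 907, 551, 484, 61, 545, 606, 177, 783, 960, 769, 755, 550, 331, 881, 238, 145, 383, 528, 911, 465, 402, 867
F(100) mod 974 = 867


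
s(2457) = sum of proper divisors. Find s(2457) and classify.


Proper divisors: 1, 3, 7, 9, 13, 21, 27, 39, 63, 91, 117, 189, 273, 351, 819
Sum = 1 + 3 + 7 + 9 + 13 + 21 + 27 + 39 + 63 + 91 + 117 + 189 + 273 + 351 + 819 = 2023
2023 < 2457 → deficient

s(2457) = 2023 (deficient)


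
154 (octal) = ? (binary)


154 (base 8) = 108 (decimal)
108 (decimal) = 1101100 (base 2)


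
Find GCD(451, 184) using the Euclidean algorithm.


451 = 2 * 184 + 83
184 = 2 * 83 + 18
83 = 4 * 18 + 11
18 = 1 * 11 + 7
11 = 1 * 7 + 4
7 = 1 * 4 + 3
4 = 1 * 3 + 1
3 = 3 * 1 + 0
GCD = 1


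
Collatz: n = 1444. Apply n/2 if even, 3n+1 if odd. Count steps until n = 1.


1444 → 722 → 361 → 1084 → 542 → 271 → 814 → 407 → 1222 → 611 → 1834 → 917 → 2752 → 1376 → 688 → 344 → 172 → 86 → 43 → 130 → 65 → 196 → 98 → 49 → 148 → 74 → 37 → 112 → 56 → 28 → 14 → 7 → 22 → 11 → 34 → 17 → 52 → 26 → 13 → 40 → 20 → 10 → 5 → 16 → 8 → 4 → 2 → 1
Total steps = 47

47 steps


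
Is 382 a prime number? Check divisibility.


382 / 2 = 191 (exact division)
382 is NOT prime.

No, 382 is not prime


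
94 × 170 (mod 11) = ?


94 × 170 = 15980
15980 mod 11 = 8


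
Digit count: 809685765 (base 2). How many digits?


809685765 in base 2 = 110000010000101101001100000101
Number of digits = 30

30 digits (base 2)


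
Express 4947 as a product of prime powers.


4947 / 3 = 1649
1649 / 17 = 97
97 / 97 = 1
4947 = 3 × 17 × 97


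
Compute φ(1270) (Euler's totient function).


1270 = 2 × 5 × 127
Prime factors: 2, 5, 127
φ(1270) = 1270 × (1-1/2) × (1-1/5) × (1-1/127)
= 1270 × 1/2 × 4/5 × 126/127 = 504

φ(1270) = 504


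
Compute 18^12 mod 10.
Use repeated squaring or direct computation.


18^1 mod 10 = 8
18^2 mod 10 = 4
18^3 mod 10 = 2
18^4 mod 10 = 6
18^5 mod 10 = 8
18^6 mod 10 = 4
18^7 mod 10 = 2
18^8 mod 10 = 6
18^9 mod 10 = 8
18^10 mod 10 = 4
18^11 mod 10 = 2
18^12 mod 10 = 6


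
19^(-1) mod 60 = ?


Use the extended Euclidean algorithm on (60, 19); each row r = 60*s + 19*t:
r=60, s=1, t=0
r=19, s=0, t=1
q=3: r=3, s=1, t=-3   [60*(1) + 19*(-3) = 3]
q=6: r=1, s=-6, t=19   [60*(-6) + 19*(19) = 1]
q=3: r=0, s=19, t=-60   [60*(19) + 19*(-60) = 0]
GCD = 1 with t = 19, so 19*(19) ≡ 1 (mod 60)
Inverse = 19 mod 60 = 19
Check: 19 * 19 = 361 ≡ 1 (mod 60)

19^(-1) ≡ 19 (mod 60)


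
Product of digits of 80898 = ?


8 × 0 × 8 × 9 × 8 = 0


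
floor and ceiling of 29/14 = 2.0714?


29/14 = 2.0714
floor = 2
ceil = 3

floor = 2, ceil = 3


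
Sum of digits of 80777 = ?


8 + 0 + 7 + 7 + 7 = 29


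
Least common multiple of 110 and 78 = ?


GCD(110, 78) = 2
LCM = 110*78/2 = 8580/2 = 4290

LCM = 4290


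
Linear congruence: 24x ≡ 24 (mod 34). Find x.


GCD(24, 34) = 2 divides 24
Divide: 12x ≡ 12 (mod 17)
x ≡ 1 (mod 17)


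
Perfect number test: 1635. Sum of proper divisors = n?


Proper divisors of 1635: 1, 3, 5, 15, 109, 327, 545
Sum = 1 + 3 + 5 + 15 + 109 + 327 + 545 = 1005

No, 1635 is not perfect (1005 ≠ 1635)


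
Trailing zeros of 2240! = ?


floor(2240/5) = 448
floor(2240/25) = 89
floor(2240/125) = 17
floor(2240/625) = 3
Total = 557

557 trailing zeros


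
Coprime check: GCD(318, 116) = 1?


Euclidean algorithm:
318 = 2 * 116 + 86
116 = 1 * 86 + 30
86 = 2 * 30 + 26
30 = 1 * 26 + 4
26 = 6 * 4 + 2
4 = 2 * 2 + 0
GCD(318, 116) = 2

No, not coprime (GCD = 2)


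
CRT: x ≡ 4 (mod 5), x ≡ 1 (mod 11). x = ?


M = 5*11 = 55
M1 = M/5 = 11, M2 = M/11 = 5
M1^(-1) mod 5 = 1, M2^(-1) mod 11 = 9
x = 4*11*1 + 1*5*9 = 89
89 mod 55 = 34
Check: 34 mod 5 = 4 ✓, 34 mod 11 = 1 ✓

x ≡ 34 (mod 55)


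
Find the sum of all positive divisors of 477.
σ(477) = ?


Divisors of 477: 1, 3, 9, 53, 159, 477
Sum = 1 + 3 + 9 + 53 + 159 + 477 = 702

σ(477) = 702


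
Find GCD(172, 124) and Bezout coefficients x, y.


Tabular extended Euclidean (each row: r = 172*s + 124*t):
r=172, s=1, t=0
r=124, s=0, t=1
q=1: r=48, s=1, t=-1   [172*(1) + 124*(-1) = 48]
q=2: r=28, s=-2, t=3   [172*(-2) + 124*(3) = 28]
q=1: r=20, s=3, t=-4   [172*(3) + 124*(-4) = 20]
q=1: r=8, s=-5, t=7   [172*(-5) + 124*(7) = 8]
q=2: r=4, s=13, t=-18   [172*(13) + 124*(-18) = 4]
q=2: r=0, s=-31, t=43   [172*(-31) + 124*(43) = 0]
GCD = 4; from the row with r=4: x=13, y=-18
Check: 172*(13) + 124*(-18) = 2236 - 2232 = 4

GCD = 4, x = 13, y = -18


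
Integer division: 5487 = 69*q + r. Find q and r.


5487 = 69 * 79 + 36
Check: 5451 + 36 = 5487

q = 79, r = 36


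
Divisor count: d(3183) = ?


3183 = 3^1 × 1061^1
d(3183) = (1+1) × (1+1) = 4

4 divisors


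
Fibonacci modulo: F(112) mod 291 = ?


F(k) mod 291 for k=1..112:
1, 1, 2, 3, 5, 8, 13, 21, 34, 55, 89, 144, 233, 86, 28, 114, 142, 256, 107, 72, 179, 251, 139, 99, 238, 46, 284, 39, 32, 71, 103, 174, 277, 160, 146, 15, 161, 176, 46, 222, 268, 199, 176, 84, 260, 53, 22, 75, 97, 172, 269, 150, 128, 278, 115, 102, 217, 28, 245, 273, 227, 209, 145, 63, 208, 271, 188, 168, 65, 233, 7, 240, 247, 196, 152, 57, 209, 266, 184, 159, 52, 211, 263, 183, 155, 47, 202, 249, 160, 118, 278, 105, 92, 197, 289, 195, 193, 97, 290, 96, 95, 191, 286, 186, 181, 76, 257, 42, 8, 50, 58, 108
F(112) mod 291 = 108


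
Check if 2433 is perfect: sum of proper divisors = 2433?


Proper divisors of 2433: 1, 3, 811
Sum = 1 + 3 + 811 = 815

No, 2433 is not perfect (815 ≠ 2433)


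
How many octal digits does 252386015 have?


252386015 in base 8 = 1702615337
Number of digits = 10

10 digits (base 8)


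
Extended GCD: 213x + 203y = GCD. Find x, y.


Tabular extended Euclidean (each row: r = 213*s + 203*t):
r=213, s=1, t=0
r=203, s=0, t=1
q=1: r=10, s=1, t=-1   [213*(1) + 203*(-1) = 10]
q=20: r=3, s=-20, t=21   [213*(-20) + 203*(21) = 3]
q=3: r=1, s=61, t=-64   [213*(61) + 203*(-64) = 1]
q=3: r=0, s=-203, t=213   [213*(-203) + 203*(213) = 0]
GCD = 1; from the row with r=1: x=61, y=-64
Check: 213*(61) + 203*(-64) = 12993 - 12992 = 1

GCD = 1, x = 61, y = -64


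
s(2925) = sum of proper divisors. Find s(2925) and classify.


Proper divisors: 1, 3, 5, 9, 13, 15, 25, 39, 45, 65, 75, 117, 195, 225, 325, 585, 975
Sum = 1 + 3 + 5 + 9 + 13 + 15 + 25 + 39 + 45 + 65 + 75 + 117 + 195 + 225 + 325 + 585 + 975 = 2717
2717 < 2925 → deficient

s(2925) = 2717 (deficient)


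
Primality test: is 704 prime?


704 / 2 = 352 (exact division)
704 is NOT prime.

No, 704 is not prime


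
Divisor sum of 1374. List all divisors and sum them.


Divisors of 1374: 1, 2, 3, 6, 229, 458, 687, 1374
Sum = 1 + 2 + 3 + 6 + 229 + 458 + 687 + 1374 = 2760

σ(1374) = 2760


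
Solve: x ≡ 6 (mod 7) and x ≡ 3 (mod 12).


M = 7*12 = 84
M1 = M/7 = 12, M2 = M/12 = 7
M1^(-1) mod 7 = 3, M2^(-1) mod 12 = 7
x = 6*12*3 + 3*7*7 = 363
363 mod 84 = 27
Check: 27 mod 7 = 6 ✓, 27 mod 12 = 3 ✓

x ≡ 27 (mod 84)


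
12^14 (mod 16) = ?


12^1 mod 16 = 12
12^2 mod 16 = 0
12^3 mod 16 = 0
12^4 mod 16 = 0
12^5 mod 16 = 0
12^6 mod 16 = 0
12^7 mod 16 = 0
12^8 mod 16 = 0
12^9 mod 16 = 0
12^10 mod 16 = 0
12^11 mod 16 = 0
12^12 mod 16 = 0
12^13 mod 16 = 0
12^14 mod 16 = 0


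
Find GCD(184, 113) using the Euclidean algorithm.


184 = 1 * 113 + 71
113 = 1 * 71 + 42
71 = 1 * 42 + 29
42 = 1 * 29 + 13
29 = 2 * 13 + 3
13 = 4 * 3 + 1
3 = 3 * 1 + 0
GCD = 1


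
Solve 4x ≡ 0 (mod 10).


GCD(4, 10) = 2 divides 0
Divide: 2x ≡ 0 (mod 5)
x ≡ 0 (mod 5)


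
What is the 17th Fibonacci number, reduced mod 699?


F(k) mod 699 for k=1..17:
1, 1, 2, 3, 5, 8, 13, 21, 34, 55, 89, 144, 233, 377, 610, 288, 199
F(17) mod 699 = 199


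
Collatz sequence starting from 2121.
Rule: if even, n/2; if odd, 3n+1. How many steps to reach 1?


2121 → 6364 → 3182 → 1591 → 4774 → 2387 → 7162 → 3581 → 10744 → 5372 → 2686 → 1343 → 4030 → 2015 → 6046 → 3023 → 9070 → 4535 → 13606 → 6803 → 20410 → 10205 → 30616 → 15308 → 7654 → 3827 → 11482 → 5741 → 17224 → 8612 → 4306 → 2153 → 6460 → 3230 → 1615 → 4846 → 2423 → 7270 → 3635 → 10906 → 5453 → 16360 → 8180 → 4090 → 2045 → 6136 → 3068 → 1534 → 767 → 2302 → 1151 → 3454 → 1727 → 5182 → 2591 → 7774 → 3887 → 11662 → 5831 → 17494 → 8747 → 26242 → 13121 → 39364 → 19682 → 9841 → 29524 → 14762 → 7381 → 22144 → 11072 → 5536 → 2768 → 1384 → 692 → 346 → 173 → 520 → 260 → 130 → 65 → 196 → 98 → 49 → 148 → 74 → 37 → 112 → 56 → 28 → 14 → 7 → 22 → 11 → 34 → 17 → 52 → 26 → 13 → 40 → 20 → 10 → 5 → 16 → 8 → 4 → 2 → 1
Total steps = 107

107 steps


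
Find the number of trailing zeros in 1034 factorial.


floor(1034/5) = 206
floor(1034/25) = 41
floor(1034/125) = 8
floor(1034/625) = 1
Total = 256

256 trailing zeros


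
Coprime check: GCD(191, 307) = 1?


Euclidean algorithm:
307 = 1 * 191 + 116
191 = 1 * 116 + 75
116 = 1 * 75 + 41
75 = 1 * 41 + 34
41 = 1 * 34 + 7
34 = 4 * 7 + 6
7 = 1 * 6 + 1
6 = 6 * 1 + 0
GCD(191, 307) = 1

Yes, coprime (GCD = 1)


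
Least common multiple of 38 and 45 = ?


GCD(38, 45) = 1
LCM = 38*45/1 = 1710/1 = 1710

LCM = 1710


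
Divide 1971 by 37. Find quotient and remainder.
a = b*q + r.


1971 = 37 * 53 + 10
Check: 1961 + 10 = 1971

q = 53, r = 10


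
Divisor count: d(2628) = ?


2628 = 2^2 × 3^2 × 73^1
d(2628) = (2+1) × (2+1) × (1+1) = 18

18 divisors


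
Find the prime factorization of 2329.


2329 / 17 = 137
137 / 137 = 1
2329 = 17 × 137


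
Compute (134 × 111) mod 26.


134 × 111 = 14874
14874 mod 26 = 2


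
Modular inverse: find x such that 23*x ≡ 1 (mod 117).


Use the extended Euclidean algorithm on (117, 23); each row r = 117*s + 23*t:
r=117, s=1, t=0
r=23, s=0, t=1
q=5: r=2, s=1, t=-5   [117*(1) + 23*(-5) = 2]
q=11: r=1, s=-11, t=56   [117*(-11) + 23*(56) = 1]
q=2: r=0, s=23, t=-117   [117*(23) + 23*(-117) = 0]
GCD = 1 with t = 56, so 23*(56) ≡ 1 (mod 117)
Inverse = 56 mod 117 = 56
Check: 23 * 56 = 1288 ≡ 1 (mod 117)

23^(-1) ≡ 56 (mod 117)


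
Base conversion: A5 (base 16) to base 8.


A5 (base 16) = 165 (decimal)
165 (decimal) = 245 (base 8)


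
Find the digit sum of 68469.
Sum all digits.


6 + 8 + 4 + 6 + 9 = 33


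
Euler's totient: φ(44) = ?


44 = 2^2 × 11
Prime factors: 2, 11
φ(44) = 44 × (1-1/2) × (1-1/11)
= 44 × 1/2 × 10/11 = 20

φ(44) = 20


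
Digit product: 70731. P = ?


7 × 0 × 7 × 3 × 1 = 0


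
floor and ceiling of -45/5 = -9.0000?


-45/5 = -9.0000
floor = -9
ceil = -9

floor = -9, ceil = -9


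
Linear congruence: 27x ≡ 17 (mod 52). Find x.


GCD(27, 52) = 1, unique solution
a^(-1) mod 52 = 27
x = 27 * 17 mod 52 = 43

x ≡ 43 (mod 52)


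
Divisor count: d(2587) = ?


2587 = 13^1 × 199^1
d(2587) = (1+1) × (1+1) = 4

4 divisors


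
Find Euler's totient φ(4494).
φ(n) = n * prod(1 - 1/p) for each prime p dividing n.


4494 = 2 × 3 × 7 × 107
Prime factors: 2, 3, 7, 107
φ(4494) = 4494 × (1-1/2) × (1-1/3) × (1-1/7) × (1-1/107)
= 4494 × 1/2 × 2/3 × 6/7 × 106/107 = 1272

φ(4494) = 1272


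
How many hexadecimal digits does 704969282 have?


704969282 in base 16 = 2A04FA42
Number of digits = 8

8 digits (base 16)


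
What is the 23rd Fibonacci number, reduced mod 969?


F(k) mod 969 for k=1..23:
1, 1, 2, 3, 5, 8, 13, 21, 34, 55, 89, 144, 233, 377, 610, 18, 628, 646, 305, 951, 287, 269, 556
F(23) mod 969 = 556


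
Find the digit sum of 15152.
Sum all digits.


1 + 5 + 1 + 5 + 2 = 14


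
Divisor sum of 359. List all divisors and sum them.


Divisors of 359: 1, 359
Sum = 1 + 359 = 360

σ(359) = 360


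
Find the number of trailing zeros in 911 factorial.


floor(911/5) = 182
floor(911/25) = 36
floor(911/125) = 7
floor(911/625) = 1
Total = 226

226 trailing zeros


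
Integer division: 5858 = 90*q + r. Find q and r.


5858 = 90 * 65 + 8
Check: 5850 + 8 = 5858

q = 65, r = 8


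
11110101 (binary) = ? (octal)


11110101 (base 2) = 245 (decimal)
245 (decimal) = 365 (base 8)


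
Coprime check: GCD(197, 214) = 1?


Euclidean algorithm:
214 = 1 * 197 + 17
197 = 11 * 17 + 10
17 = 1 * 10 + 7
10 = 1 * 7 + 3
7 = 2 * 3 + 1
3 = 3 * 1 + 0
GCD(197, 214) = 1

Yes, coprime (GCD = 1)


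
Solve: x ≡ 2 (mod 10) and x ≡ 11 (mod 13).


M = 10*13 = 130
M1 = M/10 = 13, M2 = M/13 = 10
M1^(-1) mod 10 = 7, M2^(-1) mod 13 = 4
x = 2*13*7 + 11*10*4 = 622
622 mod 130 = 102
Check: 102 mod 10 = 2 ✓, 102 mod 13 = 11 ✓

x ≡ 102 (mod 130)


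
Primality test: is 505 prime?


505 / 5 = 101 (exact division)
505 is NOT prime.

No, 505 is not prime


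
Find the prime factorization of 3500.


3500 / 2 = 1750
1750 / 2 = 875
875 / 5 = 175
175 / 5 = 35
35 / 5 = 7
7 / 7 = 1
3500 = 2^2 × 5^3 × 7


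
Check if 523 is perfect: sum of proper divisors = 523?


Proper divisors of 523: 1
Sum = 1 = 1

No, 523 is not perfect (1 ≠ 523)
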